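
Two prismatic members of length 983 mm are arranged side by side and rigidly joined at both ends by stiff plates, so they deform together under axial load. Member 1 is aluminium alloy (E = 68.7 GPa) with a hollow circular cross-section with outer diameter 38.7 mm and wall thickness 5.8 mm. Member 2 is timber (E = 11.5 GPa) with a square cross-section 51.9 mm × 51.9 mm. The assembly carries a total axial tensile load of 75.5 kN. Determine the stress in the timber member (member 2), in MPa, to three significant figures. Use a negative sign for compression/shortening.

12.0 MPa

A_1 = 599.5 mm².
A_2 = 2694 mm².
Equal strain + equilibrium ⇒ each member carries load in proportion to AE: A₁E₁ = 41180000 N, A₂E₂ = 30980000 N, ΣAE = 72160000 N.
σ₂ = P·E₂/ΣAE = 75500·11500/72160000 = 12.03 MPa.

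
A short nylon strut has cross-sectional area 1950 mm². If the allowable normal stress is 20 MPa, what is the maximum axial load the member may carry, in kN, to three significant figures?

P_max = σ_allow · A = 20 · 1950 = 39000 N = 39 kN.

39.0 kN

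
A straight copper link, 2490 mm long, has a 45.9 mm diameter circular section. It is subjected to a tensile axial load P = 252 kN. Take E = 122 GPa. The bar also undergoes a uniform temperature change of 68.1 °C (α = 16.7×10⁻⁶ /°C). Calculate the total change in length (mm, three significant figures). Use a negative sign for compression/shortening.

A = 1655 mm².
δ_mech = NL/(AE) = 252000·2490/(1655·122000) = 3.108 mm.
δ_thermal = αLΔT = 16.7e-6·2490·68.1 = 2.832 mm.
δ = δ_mech + δ_thermal = 5.94 mm.

5.94 mm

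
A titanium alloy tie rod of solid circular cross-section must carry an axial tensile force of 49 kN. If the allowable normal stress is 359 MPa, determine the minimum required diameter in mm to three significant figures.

Required area A ≥ P/σ_allow = 49000/359 = 136.5 mm².
For a solid circular section, d ≥ √(4A/π) = 13.18 mm.

13.2 mm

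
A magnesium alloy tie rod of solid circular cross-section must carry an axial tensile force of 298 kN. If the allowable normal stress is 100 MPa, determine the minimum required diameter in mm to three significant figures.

Required area A ≥ P/σ_allow = 298000/100 = 2980 mm².
For a solid circular section, d ≥ √(4A/π) = 61.6 mm.

61.6 mm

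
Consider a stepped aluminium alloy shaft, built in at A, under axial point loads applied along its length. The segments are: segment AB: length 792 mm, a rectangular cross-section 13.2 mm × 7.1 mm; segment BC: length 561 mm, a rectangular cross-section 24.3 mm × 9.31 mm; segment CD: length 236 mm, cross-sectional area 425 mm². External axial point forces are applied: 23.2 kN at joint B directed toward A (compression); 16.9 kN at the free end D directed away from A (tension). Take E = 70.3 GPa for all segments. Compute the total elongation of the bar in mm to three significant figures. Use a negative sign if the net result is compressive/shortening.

-0.0277 mm

Internal axial forces (sectioning from the free end, tension +): N_CD = 16.9 kN, N_BC = 16.9 kN, N_AB = -6.3 kN.
A_AB = 93.72 mm².
A_BC = 226.2 mm².
δ_AB = -6300·792/(93.72·70300) = -0.7573 mm
δ_BC = 16900·561/(226.2·70300) = 0.5961 mm
δ_CD = 16900·236/(425·70300) = 0.1335 mm
δ = Σδ_i = -0.0277 mm.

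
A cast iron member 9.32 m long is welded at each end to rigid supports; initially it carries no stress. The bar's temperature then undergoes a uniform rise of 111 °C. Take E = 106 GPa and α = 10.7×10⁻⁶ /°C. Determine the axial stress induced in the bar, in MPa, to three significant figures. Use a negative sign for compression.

-126 MPa

Free thermal expansion αLΔT = 10.7e-6 · 9320 · 111 = 11.07 mm.
The walls impose strain ε = −(11.07)/9320 = -1.1877e-03; σ = Eε = 106000 · -1.1877e-03 = -125.9 MPa.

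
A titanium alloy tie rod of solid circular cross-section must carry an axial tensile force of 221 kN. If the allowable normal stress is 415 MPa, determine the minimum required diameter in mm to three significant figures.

Required area A ≥ P/σ_allow = 221000/415 = 532.5 mm².
For a solid circular section, d ≥ √(4A/π) = 26.04 mm.

26.0 mm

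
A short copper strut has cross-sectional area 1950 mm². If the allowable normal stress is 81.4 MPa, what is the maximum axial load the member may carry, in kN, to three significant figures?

159 kN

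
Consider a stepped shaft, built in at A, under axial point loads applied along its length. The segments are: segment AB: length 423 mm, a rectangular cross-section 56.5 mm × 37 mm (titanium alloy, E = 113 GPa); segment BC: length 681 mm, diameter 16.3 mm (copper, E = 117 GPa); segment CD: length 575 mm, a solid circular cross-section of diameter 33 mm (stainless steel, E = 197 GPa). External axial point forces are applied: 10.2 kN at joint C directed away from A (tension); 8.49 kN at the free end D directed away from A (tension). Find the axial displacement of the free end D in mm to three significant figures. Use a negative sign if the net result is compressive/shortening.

Internal axial forces (sectioning from the free end, tension +): N_CD = 8.49 kN, N_BC = 18.69 kN, N_AB = 18.69 kN.
A_AB = 2090 mm².
A_BC = 208.7 mm².
A_CD = 855.3 mm².
δ_AB = 18690·423/(2090·113000) = 0.03347 mm
δ_BC = 18690·681/(208.7·117000) = 0.5213 mm
δ_CD = 8490·575/(855.3·197000) = 0.02897 mm
δ = Σδ_i = 0.5838 mm.

0.584 mm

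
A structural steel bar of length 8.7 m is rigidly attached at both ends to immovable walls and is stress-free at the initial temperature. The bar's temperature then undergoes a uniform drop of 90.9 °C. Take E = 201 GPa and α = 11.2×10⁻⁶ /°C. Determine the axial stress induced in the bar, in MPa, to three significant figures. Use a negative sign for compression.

Free thermal expansion αLΔT = 11.2e-6 · 8700 · -90.9 = -8.857 mm.
The walls impose strain ε = −(-8.857)/8700 = 1.0181e-03; σ = Eε = 201000 · 1.0181e-03 = 204.6 MPa.

205 MPa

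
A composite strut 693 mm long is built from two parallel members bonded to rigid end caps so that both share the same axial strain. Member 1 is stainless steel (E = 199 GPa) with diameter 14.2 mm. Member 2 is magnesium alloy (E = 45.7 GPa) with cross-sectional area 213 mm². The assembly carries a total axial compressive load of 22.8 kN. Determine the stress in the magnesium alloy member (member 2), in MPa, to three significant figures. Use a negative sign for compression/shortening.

A_1 = 158.4 mm².
Equal strain + equilibrium ⇒ each member carries load in proportion to AE: A₁E₁ = 31520000 N, A₂E₂ = 9734000 N, ΣAE = 41250000 N.
σ₂ = P·E₂/ΣAE = -22800·45700/41250000 = -25.26 MPa.

-25.3 MPa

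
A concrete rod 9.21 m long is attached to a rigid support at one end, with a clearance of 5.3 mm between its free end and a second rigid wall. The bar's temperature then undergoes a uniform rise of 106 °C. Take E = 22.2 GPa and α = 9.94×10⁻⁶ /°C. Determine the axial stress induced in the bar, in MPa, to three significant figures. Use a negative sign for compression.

Free thermal expansion αLΔT = 9.94e-6 · 9210 · 106 = 9.704 mm.
The walls engage after the gap closes; constrained expansion = 9.704 − 5.3 = 4.404 mm.
The walls impose strain ε = −(4.404)/9210 = -4.7818e-04; σ = Eε = 22200 · -4.7818e-04 = -10.62 MPa.

-10.6 MPa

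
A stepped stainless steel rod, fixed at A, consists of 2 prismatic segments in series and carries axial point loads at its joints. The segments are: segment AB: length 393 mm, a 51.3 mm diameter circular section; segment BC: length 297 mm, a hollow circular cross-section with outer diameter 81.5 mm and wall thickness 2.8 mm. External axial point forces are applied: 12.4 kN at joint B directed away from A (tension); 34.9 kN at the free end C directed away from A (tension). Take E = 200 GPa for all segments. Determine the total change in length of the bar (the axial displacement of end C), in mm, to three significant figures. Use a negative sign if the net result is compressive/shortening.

0.120 mm

Internal axial forces (sectioning from the free end, tension +): N_BC = 34.9 kN, N_AB = 47.3 kN.
A_AB = 2067 mm².
A_BC = 692.3 mm².
δ_AB = 47300·393/(2067·200000) = 0.04497 mm
δ_BC = 34900·297/(692.3·200000) = 0.07486 mm
δ = Σδ_i = 0.1198 mm.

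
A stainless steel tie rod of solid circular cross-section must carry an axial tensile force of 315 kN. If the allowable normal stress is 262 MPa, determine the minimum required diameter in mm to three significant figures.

39.1 mm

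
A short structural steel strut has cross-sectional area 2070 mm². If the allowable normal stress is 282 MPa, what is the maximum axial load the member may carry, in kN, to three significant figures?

P_max = σ_allow · A = 282 · 2070 = 583700 N = 583.7 kN.

584 kN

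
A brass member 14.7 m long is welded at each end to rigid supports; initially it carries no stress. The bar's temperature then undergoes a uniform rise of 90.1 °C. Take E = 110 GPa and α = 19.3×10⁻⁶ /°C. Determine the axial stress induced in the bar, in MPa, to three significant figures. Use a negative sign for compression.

-191 MPa

Free thermal expansion αLΔT = 19.3e-6 · 14700 · 90.1 = 25.56 mm.
The walls impose strain ε = −(25.56)/14700 = -1.7389e-03; σ = Eε = 110000 · -1.7389e-03 = -191.3 MPa.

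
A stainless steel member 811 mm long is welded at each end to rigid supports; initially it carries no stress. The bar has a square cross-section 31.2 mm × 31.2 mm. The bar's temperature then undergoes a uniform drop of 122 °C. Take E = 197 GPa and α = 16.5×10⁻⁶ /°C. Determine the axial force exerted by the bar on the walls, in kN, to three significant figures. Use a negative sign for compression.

Free thermal expansion αLΔT = 16.5e-6 · 811 · -122 = -1.633 mm.
The walls impose strain ε = −(-1.633)/811 = 2.0130e-03; σ = Eε = 197000 · 2.0130e-03 = 396.6 MPa.
Wall reaction R = σ·A = 396.6·973.4 = 386000 N = 386 kN.

386 kN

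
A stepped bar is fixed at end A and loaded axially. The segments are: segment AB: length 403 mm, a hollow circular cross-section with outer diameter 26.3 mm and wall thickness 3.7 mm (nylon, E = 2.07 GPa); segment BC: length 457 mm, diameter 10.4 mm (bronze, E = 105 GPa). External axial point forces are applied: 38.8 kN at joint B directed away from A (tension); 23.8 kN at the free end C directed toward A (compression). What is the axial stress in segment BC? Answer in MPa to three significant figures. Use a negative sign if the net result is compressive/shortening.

Internal axial forces (sectioning from the free end, tension +): N_BC = -23.8 kN, N_AB = 15 kN.
A_BC = 84.95 mm².
σ_BC = N_BC/A_BC = -23800/84.95 = -280.2 MPa.

-280 MPa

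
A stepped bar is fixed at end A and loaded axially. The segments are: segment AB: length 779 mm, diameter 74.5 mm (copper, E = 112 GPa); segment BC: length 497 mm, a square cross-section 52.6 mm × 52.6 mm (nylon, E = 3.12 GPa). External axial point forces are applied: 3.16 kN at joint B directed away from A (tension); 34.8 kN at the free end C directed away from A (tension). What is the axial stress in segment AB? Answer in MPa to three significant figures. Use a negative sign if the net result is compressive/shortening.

8.71 MPa

Internal axial forces (sectioning from the free end, tension +): N_BC = 34.8 kN, N_AB = 37.96 kN.
A_AB = 4359 mm².
σ_AB = N_AB/A_AB = 37960/4359 = 8.708 MPa.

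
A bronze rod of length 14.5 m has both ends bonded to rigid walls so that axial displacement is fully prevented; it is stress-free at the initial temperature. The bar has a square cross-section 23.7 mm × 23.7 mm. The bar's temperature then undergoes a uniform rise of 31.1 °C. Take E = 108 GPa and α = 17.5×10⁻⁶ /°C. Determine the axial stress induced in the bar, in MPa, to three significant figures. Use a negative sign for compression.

-58.8 MPa

Free thermal expansion αLΔT = 17.5e-6 · 14500 · 31.1 = 7.892 mm.
The walls impose strain ε = −(7.892)/14500 = -5.4425e-04; σ = Eε = 108000 · -5.4425e-04 = -58.78 MPa.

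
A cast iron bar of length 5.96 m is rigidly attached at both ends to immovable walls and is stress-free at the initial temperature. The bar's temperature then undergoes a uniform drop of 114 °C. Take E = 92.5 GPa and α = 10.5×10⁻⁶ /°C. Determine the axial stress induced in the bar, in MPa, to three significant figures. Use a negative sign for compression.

111 MPa

Free thermal expansion αLΔT = 10.5e-6 · 5960 · -114 = -7.134 mm.
The walls impose strain ε = −(-7.134)/5960 = 1.1970e-03; σ = Eε = 92500 · 1.1970e-03 = 110.7 MPa.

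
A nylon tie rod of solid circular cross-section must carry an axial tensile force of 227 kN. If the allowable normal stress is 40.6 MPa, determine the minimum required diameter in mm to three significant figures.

Required area A ≥ P/σ_allow = 227000/40.6 = 5591 mm².
For a solid circular section, d ≥ √(4A/π) = 84.37 mm.

84.4 mm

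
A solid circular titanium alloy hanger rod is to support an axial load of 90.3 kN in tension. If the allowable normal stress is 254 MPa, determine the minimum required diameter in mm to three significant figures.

21.3 mm

Required area A ≥ P/σ_allow = 90300/254 = 355.5 mm².
For a solid circular section, d ≥ √(4A/π) = 21.28 mm.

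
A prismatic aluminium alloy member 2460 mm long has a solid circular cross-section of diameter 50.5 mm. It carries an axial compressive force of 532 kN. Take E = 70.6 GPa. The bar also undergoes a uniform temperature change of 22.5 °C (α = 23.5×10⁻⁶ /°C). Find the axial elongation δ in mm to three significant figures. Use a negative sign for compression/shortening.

-7.95 mm

A = 2003 mm².
δ_mech = NL/(AE) = -532000·2460/(2003·70600) = -9.255 mm.
δ_thermal = αLΔT = 23.5e-6·2460·22.5 = 1.301 mm.
δ = δ_mech + δ_thermal = -7.954 mm.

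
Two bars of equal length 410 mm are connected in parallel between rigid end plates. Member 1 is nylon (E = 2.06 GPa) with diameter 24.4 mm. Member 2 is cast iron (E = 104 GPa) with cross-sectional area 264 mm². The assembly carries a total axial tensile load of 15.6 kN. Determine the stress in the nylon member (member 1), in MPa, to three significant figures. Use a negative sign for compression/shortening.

A_1 = 467.6 mm².
Equal strain + equilibrium ⇒ each member carries load in proportion to AE: A₁E₁ = 963200 N, A₂E₂ = 27460000 N, ΣAE = 28420000 N.
σ₁ = P·E₁/ΣAE = 15600·2060/28420000 = 1.131 MPa.

1.13 MPa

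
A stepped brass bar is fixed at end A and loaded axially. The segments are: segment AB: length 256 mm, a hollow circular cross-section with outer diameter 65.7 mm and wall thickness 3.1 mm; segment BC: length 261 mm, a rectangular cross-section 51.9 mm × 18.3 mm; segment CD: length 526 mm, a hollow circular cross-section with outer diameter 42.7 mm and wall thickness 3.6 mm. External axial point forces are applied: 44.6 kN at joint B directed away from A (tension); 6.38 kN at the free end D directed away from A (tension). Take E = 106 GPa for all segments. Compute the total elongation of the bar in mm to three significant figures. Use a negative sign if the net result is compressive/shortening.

Internal axial forces (sectioning from the free end, tension +): N_CD = 6.38 kN, N_BC = 6.38 kN, N_AB = 50.98 kN.
A_AB = 609.7 mm².
A_BC = 949.8 mm².
A_CD = 442.2 mm².
δ_AB = 50980·256/(609.7·106000) = 0.202 mm
δ_BC = 6380·261/(949.8·106000) = 0.01654 mm
δ_CD = 6380·526/(442.2·106000) = 0.07159 mm
δ = Σδ_i = 0.2901 mm.

0.290 mm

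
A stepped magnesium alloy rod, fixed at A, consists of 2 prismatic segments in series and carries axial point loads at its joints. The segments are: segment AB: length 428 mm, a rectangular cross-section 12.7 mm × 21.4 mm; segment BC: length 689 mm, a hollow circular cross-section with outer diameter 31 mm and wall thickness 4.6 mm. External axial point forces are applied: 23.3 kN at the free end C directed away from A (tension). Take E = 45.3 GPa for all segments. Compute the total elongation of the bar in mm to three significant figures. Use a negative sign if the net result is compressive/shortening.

Internal axial forces (sectioning from the free end, tension +): N_BC = 23.3 kN, N_AB = 23.3 kN.
A_AB = 271.8 mm².
A_BC = 381.5 mm².
δ_AB = 23300·428/(271.8·45300) = 0.81 mm
δ_BC = 23300·689/(381.5·45300) = 0.9289 mm
δ = Σδ_i = 1.739 mm.

1.74 mm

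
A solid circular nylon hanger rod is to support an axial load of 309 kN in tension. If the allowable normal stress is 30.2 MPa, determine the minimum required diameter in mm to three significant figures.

114 mm

Required area A ≥ P/σ_allow = 309000/30.2 = 10230 mm².
For a solid circular section, d ≥ √(4A/π) = 114.1 mm.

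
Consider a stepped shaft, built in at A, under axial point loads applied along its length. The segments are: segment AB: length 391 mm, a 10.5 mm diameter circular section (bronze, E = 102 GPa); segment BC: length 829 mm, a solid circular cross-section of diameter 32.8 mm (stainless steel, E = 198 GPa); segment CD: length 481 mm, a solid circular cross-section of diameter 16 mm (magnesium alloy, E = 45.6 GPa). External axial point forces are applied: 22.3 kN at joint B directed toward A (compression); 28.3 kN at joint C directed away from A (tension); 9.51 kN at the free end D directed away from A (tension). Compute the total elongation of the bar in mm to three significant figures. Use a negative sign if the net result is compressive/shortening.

1.37 mm

Internal axial forces (sectioning from the free end, tension +): N_CD = 9.51 kN, N_BC = 37.81 kN, N_AB = 15.51 kN.
A_AB = 86.59 mm².
A_BC = 845 mm².
A_CD = 201.1 mm².
δ_AB = 15510·391/(86.59·102000) = 0.6866 mm
δ_BC = 37810·829/(845·198000) = 0.1874 mm
δ_CD = 9510·481/(201.1·45600) = 0.4989 mm
δ = Σδ_i = 1.373 mm.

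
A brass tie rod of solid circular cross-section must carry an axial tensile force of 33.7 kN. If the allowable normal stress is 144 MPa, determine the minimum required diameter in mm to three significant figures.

17.3 mm

Required area A ≥ P/σ_allow = 33700/144 = 234 mm².
For a solid circular section, d ≥ √(4A/π) = 17.26 mm.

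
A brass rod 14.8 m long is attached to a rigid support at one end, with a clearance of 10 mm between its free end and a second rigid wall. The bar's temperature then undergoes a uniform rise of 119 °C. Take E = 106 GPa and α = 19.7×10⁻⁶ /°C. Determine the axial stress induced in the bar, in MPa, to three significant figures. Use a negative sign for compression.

-177 MPa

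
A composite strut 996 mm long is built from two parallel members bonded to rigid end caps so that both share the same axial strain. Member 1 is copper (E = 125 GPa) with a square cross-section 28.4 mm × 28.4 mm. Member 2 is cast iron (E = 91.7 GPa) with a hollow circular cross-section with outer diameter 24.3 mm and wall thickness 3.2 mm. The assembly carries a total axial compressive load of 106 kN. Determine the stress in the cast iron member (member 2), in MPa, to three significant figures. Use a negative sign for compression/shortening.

-80.8 MPa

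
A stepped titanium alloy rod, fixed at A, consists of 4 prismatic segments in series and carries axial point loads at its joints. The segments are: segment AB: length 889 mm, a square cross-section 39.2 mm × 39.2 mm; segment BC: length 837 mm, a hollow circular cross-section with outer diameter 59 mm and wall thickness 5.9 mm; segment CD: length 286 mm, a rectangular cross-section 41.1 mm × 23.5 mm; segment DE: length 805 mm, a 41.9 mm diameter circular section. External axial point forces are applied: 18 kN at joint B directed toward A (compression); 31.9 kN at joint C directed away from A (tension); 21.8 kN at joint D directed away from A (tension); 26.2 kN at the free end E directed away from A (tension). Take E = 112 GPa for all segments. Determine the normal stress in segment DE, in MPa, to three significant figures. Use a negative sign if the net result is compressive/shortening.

19.0 MPa

Internal axial forces (sectioning from the free end, tension +): N_DE = 26.2 kN, N_CD = 48 kN, N_BC = 79.9 kN, N_AB = 61.9 kN.
A_DE = 1379 mm².
σ_DE = N_DE/A_DE = 26200/1379 = 19 MPa.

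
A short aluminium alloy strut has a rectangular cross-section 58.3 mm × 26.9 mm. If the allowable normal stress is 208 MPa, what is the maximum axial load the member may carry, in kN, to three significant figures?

A = 1568 mm².
P_max = σ_allow · A = 208 · 1568 = 326200 N = 326.2 kN.

326 kN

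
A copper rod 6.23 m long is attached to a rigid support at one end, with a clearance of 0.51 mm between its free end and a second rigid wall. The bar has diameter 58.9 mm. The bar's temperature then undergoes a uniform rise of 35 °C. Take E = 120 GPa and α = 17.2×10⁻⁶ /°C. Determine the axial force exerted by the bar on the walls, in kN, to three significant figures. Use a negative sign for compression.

-170 kN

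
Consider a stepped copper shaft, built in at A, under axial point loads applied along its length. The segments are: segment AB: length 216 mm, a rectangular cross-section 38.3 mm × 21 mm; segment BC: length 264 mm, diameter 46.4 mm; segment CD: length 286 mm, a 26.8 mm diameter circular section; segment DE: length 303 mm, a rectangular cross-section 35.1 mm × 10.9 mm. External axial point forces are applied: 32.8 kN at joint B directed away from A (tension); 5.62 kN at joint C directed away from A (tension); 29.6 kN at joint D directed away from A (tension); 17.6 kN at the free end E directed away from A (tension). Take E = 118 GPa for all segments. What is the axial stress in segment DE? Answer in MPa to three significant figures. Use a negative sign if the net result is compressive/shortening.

46.0 MPa

Internal axial forces (sectioning from the free end, tension +): N_DE = 17.6 kN, N_CD = 47.2 kN, N_BC = 52.82 kN, N_AB = 85.62 kN.
A_DE = 382.6 mm².
σ_DE = N_DE/A_DE = 17600/382.6 = 46 MPa.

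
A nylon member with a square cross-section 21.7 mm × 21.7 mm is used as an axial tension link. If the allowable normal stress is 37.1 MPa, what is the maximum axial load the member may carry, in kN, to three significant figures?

17.5 kN

A = 470.9 mm².
P_max = σ_allow · A = 37.1 · 470.9 = 17470 N = 17.47 kN.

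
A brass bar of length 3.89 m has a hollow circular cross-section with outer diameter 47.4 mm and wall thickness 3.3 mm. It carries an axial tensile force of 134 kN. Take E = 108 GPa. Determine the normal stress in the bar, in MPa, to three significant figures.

293 MPa

A = 457.2 mm².
σ = N/A = 134000/457.2 = 293.1 MPa.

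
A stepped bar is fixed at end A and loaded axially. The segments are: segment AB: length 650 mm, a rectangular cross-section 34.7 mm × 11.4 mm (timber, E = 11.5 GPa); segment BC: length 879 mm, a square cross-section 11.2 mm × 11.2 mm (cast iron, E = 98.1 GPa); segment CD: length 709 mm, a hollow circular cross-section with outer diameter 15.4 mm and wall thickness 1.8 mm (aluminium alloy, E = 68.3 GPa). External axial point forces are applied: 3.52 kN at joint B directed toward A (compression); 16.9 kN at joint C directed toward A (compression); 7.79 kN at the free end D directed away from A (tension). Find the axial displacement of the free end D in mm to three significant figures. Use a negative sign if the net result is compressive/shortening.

-1.40 mm

Internal axial forces (sectioning from the free end, tension +): N_CD = 7.79 kN, N_BC = -9.11 kN, N_AB = -12.63 kN.
A_AB = 395.6 mm².
A_BC = 125.4 mm².
A_CD = 76.91 mm².
δ_AB = -12630·650/(395.6·11500) = -1.805 mm
δ_BC = -9110·879/(125.4·98100) = -0.6507 mm
δ_CD = 7790·709/(76.91·68300) = 1.051 mm
δ = Σδ_i = -1.404 mm.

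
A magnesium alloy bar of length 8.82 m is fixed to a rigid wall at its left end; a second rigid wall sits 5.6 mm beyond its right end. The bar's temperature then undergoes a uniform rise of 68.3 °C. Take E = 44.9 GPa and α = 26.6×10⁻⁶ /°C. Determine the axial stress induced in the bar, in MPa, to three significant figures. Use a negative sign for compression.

-53.1 MPa

Free thermal expansion αLΔT = 26.6e-6 · 8820 · 68.3 = 16.02 mm.
The walls engage after the gap closes; constrained expansion = 16.02 − 5.6 = 10.42 mm.
The walls impose strain ε = −(10.42)/8820 = -1.1819e-03; σ = Eε = 44900 · -1.1819e-03 = -53.07 MPa.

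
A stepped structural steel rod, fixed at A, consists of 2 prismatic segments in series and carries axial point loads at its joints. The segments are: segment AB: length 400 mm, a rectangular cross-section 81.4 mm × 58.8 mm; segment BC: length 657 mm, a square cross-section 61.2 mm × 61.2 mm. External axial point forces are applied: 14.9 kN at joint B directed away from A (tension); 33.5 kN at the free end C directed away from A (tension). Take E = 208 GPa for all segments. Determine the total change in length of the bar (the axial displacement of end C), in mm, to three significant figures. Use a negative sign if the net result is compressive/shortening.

0.0477 mm

Internal axial forces (sectioning from the free end, tension +): N_BC = 33.5 kN, N_AB = 48.4 kN.
A_AB = 4786 mm².
A_BC = 3745 mm².
δ_AB = 48400·400/(4786·208000) = 0.01945 mm
δ_BC = 33500·657/(3745·208000) = 0.02825 mm
δ = Σδ_i = 0.0477 mm.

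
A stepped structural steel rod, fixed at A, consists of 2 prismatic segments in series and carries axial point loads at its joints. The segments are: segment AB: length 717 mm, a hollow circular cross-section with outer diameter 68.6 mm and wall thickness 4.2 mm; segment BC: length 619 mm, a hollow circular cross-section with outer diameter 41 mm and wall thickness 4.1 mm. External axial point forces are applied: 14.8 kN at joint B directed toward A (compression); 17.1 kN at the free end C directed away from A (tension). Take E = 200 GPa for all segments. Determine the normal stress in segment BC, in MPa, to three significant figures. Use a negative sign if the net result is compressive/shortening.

Internal axial forces (sectioning from the free end, tension +): N_BC = 17.1 kN, N_AB = 2.3 kN.
A_BC = 475.3 mm².
σ_BC = N_BC/A_BC = 17100/475.3 = 35.98 MPa.

36.0 MPa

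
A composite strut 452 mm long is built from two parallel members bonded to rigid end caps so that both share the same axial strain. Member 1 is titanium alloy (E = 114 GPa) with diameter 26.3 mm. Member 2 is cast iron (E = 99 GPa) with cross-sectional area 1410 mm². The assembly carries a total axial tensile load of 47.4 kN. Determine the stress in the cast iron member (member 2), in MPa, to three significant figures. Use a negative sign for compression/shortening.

A_1 = 543.3 mm².
Equal strain + equilibrium ⇒ each member carries load in proportion to AE: A₁E₁ = 61930000 N, A₂E₂ = 139600000 N, ΣAE = 201500000 N.
σ₂ = P·E₂/ΣAE = 47400·99000/201500000 = 23.29 MPa.

23.3 MPa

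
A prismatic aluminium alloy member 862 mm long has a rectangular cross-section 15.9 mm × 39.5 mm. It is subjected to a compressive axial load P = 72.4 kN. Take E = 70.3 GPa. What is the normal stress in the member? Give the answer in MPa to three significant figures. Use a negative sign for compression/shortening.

A = 628.1 mm².
σ = N/A = -72400/628.1 = -115.3 MPa.

-115 MPa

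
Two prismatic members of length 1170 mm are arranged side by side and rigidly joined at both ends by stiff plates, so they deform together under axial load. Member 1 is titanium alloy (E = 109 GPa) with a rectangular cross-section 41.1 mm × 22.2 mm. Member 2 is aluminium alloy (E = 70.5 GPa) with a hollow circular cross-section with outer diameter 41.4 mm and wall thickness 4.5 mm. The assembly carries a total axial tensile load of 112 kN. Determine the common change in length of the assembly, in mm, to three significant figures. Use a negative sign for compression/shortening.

A_1 = 912.4 mm².
A_2 = 521.7 mm².
Equal strain + equilibrium ⇒ each member carries load in proportion to AE: A₁E₁ = 99450000 N, A₂E₂ = 36780000 N, ΣAE = 136200000 N.
δ = PL/ΣAE = 112000·1170/136200000 = 0.9619 mm.

0.962 mm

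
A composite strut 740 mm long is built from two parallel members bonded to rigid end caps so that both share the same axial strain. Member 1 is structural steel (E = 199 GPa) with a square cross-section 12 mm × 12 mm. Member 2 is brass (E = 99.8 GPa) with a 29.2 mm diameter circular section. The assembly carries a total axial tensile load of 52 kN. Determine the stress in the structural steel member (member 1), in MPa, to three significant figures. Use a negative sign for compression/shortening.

A_1 = 144 mm².
A_2 = 669.7 mm².
Equal strain + equilibrium ⇒ each member carries load in proportion to AE: A₁E₁ = 28660000 N, A₂E₂ = 66830000 N, ΣAE = 95490000 N.
σ₁ = P·E₁/ΣAE = 52000·199000/95490000 = 108.4 MPa.

108 MPa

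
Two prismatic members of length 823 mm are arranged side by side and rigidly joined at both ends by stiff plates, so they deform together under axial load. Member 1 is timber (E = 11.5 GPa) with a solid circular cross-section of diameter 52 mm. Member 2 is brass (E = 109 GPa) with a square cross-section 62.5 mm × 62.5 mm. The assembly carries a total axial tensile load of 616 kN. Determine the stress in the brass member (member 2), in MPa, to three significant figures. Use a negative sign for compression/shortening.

149 MPa

A_1 = 2124 mm².
A_2 = 3906 mm².
Equal strain + equilibrium ⇒ each member carries load in proportion to AE: A₁E₁ = 24420000 N, A₂E₂ = 425800000 N, ΣAE = 450200000 N.
σ₂ = P·E₂/ΣAE = 616000·109000/450200000 = 149.1 MPa.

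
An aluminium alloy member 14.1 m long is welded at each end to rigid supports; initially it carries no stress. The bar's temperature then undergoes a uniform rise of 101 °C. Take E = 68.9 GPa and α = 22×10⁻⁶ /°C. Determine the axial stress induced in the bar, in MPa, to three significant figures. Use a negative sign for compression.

-153 MPa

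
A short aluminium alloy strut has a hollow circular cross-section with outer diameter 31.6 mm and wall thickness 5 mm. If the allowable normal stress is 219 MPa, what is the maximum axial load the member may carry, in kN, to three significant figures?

91.5 kN

A = 417.8 mm².
P_max = σ_allow · A = 219 · 417.8 = 91510 N = 91.51 kN.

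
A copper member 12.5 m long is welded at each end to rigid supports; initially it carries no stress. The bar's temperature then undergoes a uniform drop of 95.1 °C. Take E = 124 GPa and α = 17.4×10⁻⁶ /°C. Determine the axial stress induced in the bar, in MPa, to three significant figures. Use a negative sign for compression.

205 MPa

Free thermal expansion αLΔT = 17.4e-6 · 12500 · -95.1 = -20.68 mm.
The walls impose strain ε = −(-20.68)/12500 = 1.6547e-03; σ = Eε = 124000 · 1.6547e-03 = 205.2 MPa.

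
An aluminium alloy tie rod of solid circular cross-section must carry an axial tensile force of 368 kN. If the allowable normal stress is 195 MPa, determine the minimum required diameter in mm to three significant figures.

Required area A ≥ P/σ_allow = 368000/195 = 1887 mm².
For a solid circular section, d ≥ √(4A/π) = 49.02 mm.

49.0 mm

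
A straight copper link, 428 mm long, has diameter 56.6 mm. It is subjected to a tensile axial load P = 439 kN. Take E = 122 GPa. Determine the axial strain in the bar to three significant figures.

0.00143

A = 2516 mm².
σ = N/A = 174.5 MPa; ε = σ/E = 174.5/122000 = 1.430e-03.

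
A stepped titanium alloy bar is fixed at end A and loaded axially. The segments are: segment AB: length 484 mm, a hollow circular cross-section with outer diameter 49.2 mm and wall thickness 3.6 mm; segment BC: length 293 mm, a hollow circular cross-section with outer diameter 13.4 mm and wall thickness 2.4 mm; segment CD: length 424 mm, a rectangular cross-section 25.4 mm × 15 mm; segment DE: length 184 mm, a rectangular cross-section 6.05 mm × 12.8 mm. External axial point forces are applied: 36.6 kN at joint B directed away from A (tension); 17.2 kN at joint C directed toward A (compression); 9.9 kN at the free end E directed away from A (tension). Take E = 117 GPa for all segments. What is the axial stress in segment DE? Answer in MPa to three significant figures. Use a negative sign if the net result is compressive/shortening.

128 MPa

Internal axial forces (sectioning from the free end, tension +): N_DE = 9.9 kN, N_CD = 9.9 kN, N_BC = -7.3 kN, N_AB = 29.3 kN.
A_DE = 77.44 mm².
σ_DE = N_DE/A_DE = 9900/77.44 = 127.8 MPa.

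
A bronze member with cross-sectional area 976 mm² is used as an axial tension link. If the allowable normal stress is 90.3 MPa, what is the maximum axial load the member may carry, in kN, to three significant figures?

P_max = σ_allow · A = 90.3 · 976 = 88130 N = 88.13 kN.

88.1 kN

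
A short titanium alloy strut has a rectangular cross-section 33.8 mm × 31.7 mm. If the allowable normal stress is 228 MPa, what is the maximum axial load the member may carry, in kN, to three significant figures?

244 kN

A = 1071 mm².
P_max = σ_allow · A = 228 · 1071 = 244300 N = 244.3 kN.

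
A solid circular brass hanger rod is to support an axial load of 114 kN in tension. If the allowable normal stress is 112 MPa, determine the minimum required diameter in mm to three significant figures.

Required area A ≥ P/σ_allow = 114000/112 = 1018 mm².
For a solid circular section, d ≥ √(4A/π) = 36 mm.

36.0 mm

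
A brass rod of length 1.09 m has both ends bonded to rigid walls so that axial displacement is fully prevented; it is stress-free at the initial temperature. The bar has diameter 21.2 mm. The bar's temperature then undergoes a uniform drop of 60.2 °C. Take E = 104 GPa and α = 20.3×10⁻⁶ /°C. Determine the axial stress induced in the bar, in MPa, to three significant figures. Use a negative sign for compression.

Free thermal expansion αLΔT = 20.3e-6 · 1090 · -60.2 = -1.332 mm.
The walls impose strain ε = −(-1.332)/1090 = 1.2221e-03; σ = Eε = 104000 · 1.2221e-03 = 127.1 MPa.

127 MPa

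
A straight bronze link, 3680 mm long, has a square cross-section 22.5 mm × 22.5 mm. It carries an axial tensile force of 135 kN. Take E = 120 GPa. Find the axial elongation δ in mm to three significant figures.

A = 506.2 mm².
δ_mech = NL/(AE) = 135000·3680/(506.2·120000) = 8.178 mm.

8.18 mm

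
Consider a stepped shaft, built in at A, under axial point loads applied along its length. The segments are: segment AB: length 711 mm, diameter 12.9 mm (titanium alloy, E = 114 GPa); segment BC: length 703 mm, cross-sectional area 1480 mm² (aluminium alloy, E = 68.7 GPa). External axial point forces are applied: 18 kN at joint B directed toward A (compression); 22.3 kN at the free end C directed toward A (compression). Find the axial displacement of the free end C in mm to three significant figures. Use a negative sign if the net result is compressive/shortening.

Internal axial forces (sectioning from the free end, tension +): N_BC = -22.3 kN, N_AB = -40.3 kN.
A_AB = 130.7 mm².
δ_AB = -40300·711/(130.7·114000) = -1.923 mm
δ_BC = -22300·703/(1480·68700) = -0.1542 mm
δ = Σδ_i = -2.077 mm.

-2.08 mm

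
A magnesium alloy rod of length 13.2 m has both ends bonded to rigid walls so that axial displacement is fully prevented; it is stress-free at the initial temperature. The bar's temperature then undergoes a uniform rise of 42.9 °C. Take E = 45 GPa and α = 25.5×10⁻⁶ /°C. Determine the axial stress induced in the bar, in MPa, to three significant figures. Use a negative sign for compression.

Free thermal expansion αLΔT = 25.5e-6 · 13200 · 42.9 = 14.44 mm.
The walls impose strain ε = −(14.44)/13200 = -1.0940e-03; σ = Eε = 45000 · -1.0940e-03 = -49.23 MPa.

-49.2 MPa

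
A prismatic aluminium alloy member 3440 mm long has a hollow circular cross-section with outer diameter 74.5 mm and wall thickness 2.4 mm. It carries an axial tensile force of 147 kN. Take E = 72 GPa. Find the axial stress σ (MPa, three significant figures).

A = 543.6 mm².
σ = N/A = 147000/543.6 = 270.4 MPa.

270 MPa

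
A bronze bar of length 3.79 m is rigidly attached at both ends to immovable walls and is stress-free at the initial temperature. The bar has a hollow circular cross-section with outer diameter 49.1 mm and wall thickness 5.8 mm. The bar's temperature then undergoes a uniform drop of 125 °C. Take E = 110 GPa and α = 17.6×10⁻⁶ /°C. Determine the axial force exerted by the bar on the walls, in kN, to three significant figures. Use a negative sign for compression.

Free thermal expansion αLΔT = 17.6e-6 · 3790 · -125 = -8.338 mm.
The walls impose strain ε = −(-8.338)/3790 = 2.2000e-03; σ = Eε = 110000 · 2.2000e-03 = 242 MPa.
Wall reaction R = σ·A = 242·789 = 190900 N = 190.9 kN.

191 kN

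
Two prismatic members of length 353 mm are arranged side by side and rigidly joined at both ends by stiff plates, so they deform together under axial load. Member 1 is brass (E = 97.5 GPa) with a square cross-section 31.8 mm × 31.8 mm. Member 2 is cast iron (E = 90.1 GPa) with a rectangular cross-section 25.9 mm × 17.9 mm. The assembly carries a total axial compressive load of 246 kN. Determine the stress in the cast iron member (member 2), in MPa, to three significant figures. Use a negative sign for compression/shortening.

-158 MPa

A_1 = 1011 mm².
A_2 = 463.6 mm².
Equal strain + equilibrium ⇒ each member carries load in proportion to AE: A₁E₁ = 98600000 N, A₂E₂ = 41770000 N, ΣAE = 140400000 N.
σ₂ = P·E₂/ΣAE = -246000·90100/140400000 = -157.9 MPa.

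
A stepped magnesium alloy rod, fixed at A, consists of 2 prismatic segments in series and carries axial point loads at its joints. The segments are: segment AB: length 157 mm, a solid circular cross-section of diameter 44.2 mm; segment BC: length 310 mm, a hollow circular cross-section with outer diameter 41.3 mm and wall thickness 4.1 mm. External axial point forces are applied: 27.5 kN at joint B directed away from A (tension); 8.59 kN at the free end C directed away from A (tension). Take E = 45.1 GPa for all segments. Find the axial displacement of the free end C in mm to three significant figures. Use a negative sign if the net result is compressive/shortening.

Internal axial forces (sectioning from the free end, tension +): N_BC = 8.59 kN, N_AB = 36.09 kN.
A_AB = 1534 mm².
A_BC = 479.2 mm².
δ_AB = 36090·157/(1534·45100) = 0.08188 mm
δ_BC = 8590·310/(479.2·45100) = 0.1232 mm
δ = Σδ_i = 0.2051 mm.

0.205 mm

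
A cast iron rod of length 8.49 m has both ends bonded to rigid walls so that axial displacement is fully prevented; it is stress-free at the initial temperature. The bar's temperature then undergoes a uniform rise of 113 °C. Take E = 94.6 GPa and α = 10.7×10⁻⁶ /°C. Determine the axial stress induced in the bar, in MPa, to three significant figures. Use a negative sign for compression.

-114 MPa

Free thermal expansion αLΔT = 10.7e-6 · 8490 · 113 = 10.27 mm.
The walls impose strain ε = −(10.27)/8490 = -1.2091e-03; σ = Eε = 94600 · -1.2091e-03 = -114.4 MPa.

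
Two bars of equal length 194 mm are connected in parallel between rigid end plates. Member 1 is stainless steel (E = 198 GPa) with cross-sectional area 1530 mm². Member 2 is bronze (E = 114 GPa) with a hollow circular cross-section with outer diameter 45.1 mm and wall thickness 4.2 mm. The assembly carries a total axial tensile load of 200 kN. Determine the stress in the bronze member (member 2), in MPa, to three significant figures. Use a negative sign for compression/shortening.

62.6 MPa

A_2 = 539.7 mm².
Equal strain + equilibrium ⇒ each member carries load in proportion to AE: A₁E₁ = 302900000 N, A₂E₂ = 61520000 N, ΣAE = 364500000 N.
σ₂ = P·E₂/ΣAE = 200000·114000/364500000 = 62.56 MPa.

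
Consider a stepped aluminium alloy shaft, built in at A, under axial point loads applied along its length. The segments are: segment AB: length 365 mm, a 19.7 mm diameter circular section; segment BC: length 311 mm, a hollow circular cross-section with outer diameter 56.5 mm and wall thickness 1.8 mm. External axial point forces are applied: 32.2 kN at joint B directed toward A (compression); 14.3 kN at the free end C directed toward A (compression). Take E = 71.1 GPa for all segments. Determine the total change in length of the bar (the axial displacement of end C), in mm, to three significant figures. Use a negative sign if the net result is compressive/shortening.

-0.985 mm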